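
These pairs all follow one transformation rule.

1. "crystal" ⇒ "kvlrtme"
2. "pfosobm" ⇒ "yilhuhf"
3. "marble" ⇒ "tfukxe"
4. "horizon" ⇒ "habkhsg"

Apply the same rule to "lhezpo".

Rule — shift every letter 7 places backward in the alphabet (wrapping around), then swap each adjacent pair of characters (1↔2, 3↔4, ...).
On "lhezpo": the first step gives "eaxsih", and the second then gives "aesxhi".

aesxhi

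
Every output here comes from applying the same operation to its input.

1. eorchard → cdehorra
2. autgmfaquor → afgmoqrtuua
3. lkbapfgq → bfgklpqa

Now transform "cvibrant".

Each output is the input with this applied: sort the characters into alphabetical order, then move the first character to the end.
Applying both steps to "cvibrant": "abcinrtv", then "bcinrtva".

bcinrtva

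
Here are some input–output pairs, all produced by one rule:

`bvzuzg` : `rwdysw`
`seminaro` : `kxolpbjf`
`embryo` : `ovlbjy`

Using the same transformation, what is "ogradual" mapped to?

arxildox

The transformation: shift every letter 3 places backward in the alphabet (wrapping around), then swap the front and back halves of the string.
For "ogradual", step one produces "ldoxarxi"; step two turns that into "arxildox".
(Check on "embryo": → "bjyovl" → "ovlbjy" ✓)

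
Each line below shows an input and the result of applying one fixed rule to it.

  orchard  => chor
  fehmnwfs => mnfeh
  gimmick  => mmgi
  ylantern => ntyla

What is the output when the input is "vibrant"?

brvi

The transformation: delete the last 3 characters, then move the last 2 characters to the front (rotate right by 2).
Applying that to "vibrant" gives "brvi".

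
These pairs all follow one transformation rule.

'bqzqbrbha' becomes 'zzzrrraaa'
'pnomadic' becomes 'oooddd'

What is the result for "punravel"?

nnnvvv

What's happening: keep one character in every 3, starting at position 3 (positions 3rd, 6th, 9th, ...), then repeat every character 3 times.
"punravel" → "nv" → "nnnvvv".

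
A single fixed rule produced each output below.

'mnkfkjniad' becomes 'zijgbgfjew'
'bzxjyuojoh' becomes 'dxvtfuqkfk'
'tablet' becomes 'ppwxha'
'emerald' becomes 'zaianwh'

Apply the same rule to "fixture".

abetpqn

Rule — move the last character to the front, then shift every letter 4 places backward in the alphabet (wrapping around).
Starting from "fixture": after the first operation, "efixtur"; after the second, "abetpqn".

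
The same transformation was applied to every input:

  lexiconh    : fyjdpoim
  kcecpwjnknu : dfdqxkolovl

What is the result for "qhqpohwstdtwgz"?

irqpixtueuxhar

Looking at the pairs, the operation is to shift every letter 1 place forward in the alphabet (wrapping around), then move the first character to the end.
For "qhqpohwstdtwgz", step one produces "rirqpixtueuxha"; step two turns that into "irqpixtueuxhar".
(Check on "kcecpwjnknu": → "ldfdqxkolov" → "dfdqxkolovl" ✓)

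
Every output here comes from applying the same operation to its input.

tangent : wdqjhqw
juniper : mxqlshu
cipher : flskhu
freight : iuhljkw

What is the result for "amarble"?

dpdueoh

Each output is the input with this applied: shift every letter 3 places forward in the alphabet (wrapping around).
On "amarble" that produces "dpdueoh".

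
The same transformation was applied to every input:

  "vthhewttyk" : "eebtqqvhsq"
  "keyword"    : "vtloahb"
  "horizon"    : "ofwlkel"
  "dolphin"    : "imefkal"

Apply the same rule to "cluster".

Each output is the input with this applied: move the first 2 characters to the end (rotate left by 2), then shift every letter 3 places backward in the alphabet (wrapping around).
For "cluster", step one produces "ustercl"; step two turns that into "rpqbozi".
(Check on "dolphin": → "lphindo" → "imefkal" ✓)

rpqbozi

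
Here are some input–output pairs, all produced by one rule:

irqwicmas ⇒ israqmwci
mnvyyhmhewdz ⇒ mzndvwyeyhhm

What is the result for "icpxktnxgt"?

itcgpxxnkt

Looking at the pairs, the operation is to take characters alternately from the front and the back (1st, last, 2nd, 2nd-last, ...).
So "icpxktnxgt" becomes "itcgpxxnkt".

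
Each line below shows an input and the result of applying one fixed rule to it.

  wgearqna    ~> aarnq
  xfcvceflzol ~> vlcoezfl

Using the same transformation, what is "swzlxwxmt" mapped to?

Looking at the pairs, the operation is to delete the first 3 characters, then take characters alternately from the front and the back (1st, last, 2nd, 2nd-last, ...).
So "swzlxwxmt" becomes "ltxmwx".
(Check on "xfcvceflzol": → "vceflzol" → "vlcoezfl" ✓)

ltxmwx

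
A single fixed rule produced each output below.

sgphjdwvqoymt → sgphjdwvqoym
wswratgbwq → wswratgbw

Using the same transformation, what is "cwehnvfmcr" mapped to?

The transformation: delete the last character.
On "cwehnvfmcr" that produces "cwehnvfmc".

cwehnvfmc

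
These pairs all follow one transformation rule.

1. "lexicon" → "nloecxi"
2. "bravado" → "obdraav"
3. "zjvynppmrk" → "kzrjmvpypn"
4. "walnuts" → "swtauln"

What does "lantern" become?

The rule is to reverse the string, then take characters alternately from the front and the back (1st, last, 2nd, 2nd-last, ...).
Doing the same to "lantern": "nlraent".

nlraent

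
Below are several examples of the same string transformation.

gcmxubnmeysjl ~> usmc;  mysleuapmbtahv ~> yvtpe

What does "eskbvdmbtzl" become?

Looking at the pairs, the operation is to keep one character in every 3, starting at position 2 (positions 2nd, 5th, 8th, ...), then sort the characters into reverse alphabetical order.
Starting from "eskbvdmbtzl": after the first operation, "svbl"; after the second, "vslb".

vslb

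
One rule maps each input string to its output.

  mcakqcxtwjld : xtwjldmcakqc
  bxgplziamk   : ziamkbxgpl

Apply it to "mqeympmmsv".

What's happening: swap the front and back halves of the string.
So "mqeympmmsv" becomes "pmmsvmqeym".

pmmsvmqeym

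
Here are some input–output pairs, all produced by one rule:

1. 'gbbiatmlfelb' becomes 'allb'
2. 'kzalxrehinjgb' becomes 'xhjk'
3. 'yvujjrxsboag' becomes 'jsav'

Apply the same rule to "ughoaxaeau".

aeu

The pattern: move the first 3 characters to the end (rotate left by 3), then keep one character in every 3, starting at position 2 (positions 2nd, 5th, 8th, ...).
"ughoaxaeau" → "oaxaeauugh" → "aeu".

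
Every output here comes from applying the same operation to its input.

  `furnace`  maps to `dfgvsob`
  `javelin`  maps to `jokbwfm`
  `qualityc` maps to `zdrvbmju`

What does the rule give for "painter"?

The transformation: shift every letter 1 place forward in the alphabet (wrapping around), then move the last 2 characters to the front (rotate right by 2).
"painter" → "fsqbjou".

fsqbjou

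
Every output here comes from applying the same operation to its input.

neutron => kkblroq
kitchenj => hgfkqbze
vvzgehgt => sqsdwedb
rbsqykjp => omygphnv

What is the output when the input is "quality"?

In each case the input is transformed by: shift every letter 3 places backward in the alphabet (wrapping around), then take characters alternately from the front and the back (1st, last, 2nd, 2nd-last, ...).
Working it through for "quality": intermediate "nrxifqv", final "nvrqxfi".
(Check on "neutron": → "kbrqolk" → "kkblroq" ✓)

nvrqxfi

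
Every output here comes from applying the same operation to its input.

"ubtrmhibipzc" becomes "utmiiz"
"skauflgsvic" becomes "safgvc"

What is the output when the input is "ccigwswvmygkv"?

The pattern: keep every other character starting from the first (positions 1st, 3rd, 5th, ...).
For "ccigwswvmygkv" the result is "ciwwmgv".

ciwwmgv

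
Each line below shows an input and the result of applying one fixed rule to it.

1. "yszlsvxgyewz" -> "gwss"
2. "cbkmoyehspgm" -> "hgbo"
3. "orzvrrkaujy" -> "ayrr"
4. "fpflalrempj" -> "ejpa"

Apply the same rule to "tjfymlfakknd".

anjm

The transformation: keep one character in every 3, starting at position 2 (positions 2nd, 5th, 8th, ...), then move the first 2 characters to the end (rotate left by 2).
Applying both steps to "tjfymlfakknd": "jman", then "anjm".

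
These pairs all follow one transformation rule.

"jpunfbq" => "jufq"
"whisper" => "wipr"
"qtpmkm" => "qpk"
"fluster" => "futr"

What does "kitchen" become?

kthn

The transformation: keep every other character starting from the first (positions 1st, 3rd, 5th, ...).
Applying that to "kitchen" gives "kthn".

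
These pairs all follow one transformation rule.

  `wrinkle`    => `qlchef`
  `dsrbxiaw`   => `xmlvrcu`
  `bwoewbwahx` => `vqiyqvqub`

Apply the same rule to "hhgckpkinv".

The transformation: shift every letter 6 places backward in the alphabet (wrapping around), then delete the last character.
Starting from "hhgckpkinv": after the first operation, "bbawejechp"; after the second, "bbawejech".
(Check on "dsrbxiaw": → "xmlvrcuq" → "xmlvrcu" ✓)

bbawejech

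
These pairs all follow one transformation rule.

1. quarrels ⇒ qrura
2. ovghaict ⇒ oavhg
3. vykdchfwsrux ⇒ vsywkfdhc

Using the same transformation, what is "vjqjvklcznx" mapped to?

vcjlqkjv

What's happening: delete the last 3 characters, then take characters alternately from the front and the back (1st, last, 2nd, 2nd-last, ...).
So "vjqjvklcznx" becomes "vcjlqkjv".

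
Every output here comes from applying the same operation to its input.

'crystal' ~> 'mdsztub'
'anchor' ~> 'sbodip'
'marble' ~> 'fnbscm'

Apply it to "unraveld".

The rule is to move the last character to the front, then shift every letter 1 place forward in the alphabet (wrapping around).
For "unraveld", step one produces "dunravel"; step two turns that into "evosbwfm".

evosbwfm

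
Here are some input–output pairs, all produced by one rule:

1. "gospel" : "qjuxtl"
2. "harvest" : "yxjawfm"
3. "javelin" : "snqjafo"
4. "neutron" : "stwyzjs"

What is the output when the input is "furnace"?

What's happening: shift every letter 5 places forward in the alphabet (wrapping around), then reverse the string.
Working it through for "furnace": intermediate "kzwsfhj", final "jhfswzk".

jhfswzk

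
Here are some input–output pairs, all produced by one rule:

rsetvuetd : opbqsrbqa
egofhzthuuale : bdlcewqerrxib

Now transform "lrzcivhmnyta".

In each case the input is transformed by: shift every letter 3 places backward in the alphabet (wrapping around).
Applying that to "lrzcivhmnyta" gives "iowzfsejkvqx".

iowzfsejkvqx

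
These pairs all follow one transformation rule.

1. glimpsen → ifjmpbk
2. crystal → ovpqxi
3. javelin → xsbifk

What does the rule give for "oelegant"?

bibdxkq

The rule is to delete the first character, then shift every letter 3 places backward in the alphabet (wrapping around).
Applying both steps to "oelegant": "elegant", then "bibdxkq".
(Check on "crystal": → "rystal" → "ovpqxi" ✓)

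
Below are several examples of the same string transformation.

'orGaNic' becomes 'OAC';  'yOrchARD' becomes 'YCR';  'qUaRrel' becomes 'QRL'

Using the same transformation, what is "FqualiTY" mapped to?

The transformation: keep one character in every 3, starting at position 1 (positions 1st, 4th, 7th, ...), then convert every letter to uppercase.
Applying both steps to "FqualiTY": "FaT", then "FAT".

FAT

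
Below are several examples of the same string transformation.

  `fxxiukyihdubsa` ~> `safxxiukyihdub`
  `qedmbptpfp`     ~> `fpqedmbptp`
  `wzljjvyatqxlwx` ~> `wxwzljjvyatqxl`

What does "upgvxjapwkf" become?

Looking at the pairs, the operation is to move the last 2 characters to the front (rotate right by 2).
"upgvxjapwkf" → "kfupgvxjapw".

kfupgvxjapw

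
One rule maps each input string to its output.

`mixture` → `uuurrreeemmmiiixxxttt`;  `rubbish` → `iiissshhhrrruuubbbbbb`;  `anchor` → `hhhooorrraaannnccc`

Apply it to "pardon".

dddooonnnpppaaarrr

What's happening: move the last 3 characters to the front (rotate right by 3), then repeat every character 3 times.
"pardon" → "dddooonnnpppaaarrr".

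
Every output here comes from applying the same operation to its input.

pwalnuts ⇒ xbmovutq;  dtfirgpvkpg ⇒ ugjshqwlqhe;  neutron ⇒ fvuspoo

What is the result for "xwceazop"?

xdfbapqy

Rule — move the first character to the end, then shift every letter 1 place forward in the alphabet (wrapping around).
Doing the same to "xwceazop": "xdfbapqy".
(Check on "neutron": → "eutronn" → "fvuspoo" ✓)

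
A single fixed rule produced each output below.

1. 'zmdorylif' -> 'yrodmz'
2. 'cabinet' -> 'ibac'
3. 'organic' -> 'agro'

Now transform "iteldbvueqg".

uvbdleti

Rule — delete the last 3 characters, then reverse the string.
Starting from "iteldbvueqg": after the first operation, "iteldbvu"; after the second, "uvbdleti".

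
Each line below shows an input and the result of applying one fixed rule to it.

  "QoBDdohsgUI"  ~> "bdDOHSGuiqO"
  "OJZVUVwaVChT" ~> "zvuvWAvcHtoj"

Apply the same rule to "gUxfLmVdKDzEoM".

What's happening: flip the case of every letter, then move the first 2 characters to the end (rotate left by 2).
"gUxfLmVdKDzEoM" → "GuXFlMvDkdZeOm" → "XFlMvDkdZeOmGu".

XFlMvDkdZeOmGu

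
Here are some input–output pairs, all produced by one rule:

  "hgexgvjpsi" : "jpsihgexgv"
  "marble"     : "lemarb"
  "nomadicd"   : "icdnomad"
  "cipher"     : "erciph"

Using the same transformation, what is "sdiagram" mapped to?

ramsdiag

The rule is to swap the front and back halves of the string, then move the first character to the end.
Applying both steps to "sdiagram": "gramsdia", then "ramsdiag".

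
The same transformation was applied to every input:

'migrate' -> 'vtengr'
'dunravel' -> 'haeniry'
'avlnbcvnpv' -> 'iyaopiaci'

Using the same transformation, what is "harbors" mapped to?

neobef

Rule — shift every letter 13 places forward in the alphabet (wrapping around) — i.e. ROT13, then delete the first character.
Applying both steps to "harbors": "uneobef", then "neobef".
(Check on "avlnbcvnpv": → "niyaopiaci" → "iyaopiaci" ✓)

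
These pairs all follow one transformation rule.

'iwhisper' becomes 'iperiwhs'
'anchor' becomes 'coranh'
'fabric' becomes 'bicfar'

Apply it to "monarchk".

Each output is the input with this applied: swap the front and back halves of the string, then swap the first and last characters.
Starting from "monarchk": after the first operation, "rchkmona"; after the second, "achkmonr".

achkmonr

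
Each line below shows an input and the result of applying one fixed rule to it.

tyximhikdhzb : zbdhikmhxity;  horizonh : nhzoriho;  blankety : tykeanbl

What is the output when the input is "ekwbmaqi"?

What's happening: swap each adjacent pair of characters (1↔2, 3↔4, ...), then reverse the string.
Applying that to "ekwbmaqi" gives "qimawbek".

qimawbek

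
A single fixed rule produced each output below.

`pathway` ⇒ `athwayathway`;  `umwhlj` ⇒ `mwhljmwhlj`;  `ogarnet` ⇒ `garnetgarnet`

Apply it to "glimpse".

The rule is to delete the first character, then write the whole string twice.
Applying that to "glimpse" gives "limpselimpse".

limpselimpse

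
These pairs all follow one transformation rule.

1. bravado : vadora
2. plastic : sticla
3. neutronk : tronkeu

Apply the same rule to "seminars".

inarsem

Rule — delete the first character, then move the first 2 characters to the end (rotate left by 2).
Doing the same to "seminars": "inarsem".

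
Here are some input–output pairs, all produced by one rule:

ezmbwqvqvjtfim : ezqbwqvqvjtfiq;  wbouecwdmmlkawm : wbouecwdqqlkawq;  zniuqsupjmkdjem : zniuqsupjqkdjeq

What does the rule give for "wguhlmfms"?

Looking at the pairs, the operation is to replace every "m" with "q".
Applying that to "wguhlmfms" gives "wguhlqfqs".

wguhlqfqs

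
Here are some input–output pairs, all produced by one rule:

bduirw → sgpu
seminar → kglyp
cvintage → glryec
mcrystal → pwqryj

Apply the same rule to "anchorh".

afmpf

What's happening: shift every letter 2 places backward in the alphabet (wrapping around), then delete the first 2 characters.
For "anchorh", step one produces "ylafmpf"; step two turns that into "afmpf".
(Check on "bduirw": → "zbsgpu" → "sgpu" ✓)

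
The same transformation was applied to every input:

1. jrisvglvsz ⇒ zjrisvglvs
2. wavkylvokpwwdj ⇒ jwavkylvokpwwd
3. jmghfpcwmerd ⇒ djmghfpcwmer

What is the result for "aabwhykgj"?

jaabwhykg

Rule — move the last character to the front.
For "aabwhykgj" the result is "jaabwhykg".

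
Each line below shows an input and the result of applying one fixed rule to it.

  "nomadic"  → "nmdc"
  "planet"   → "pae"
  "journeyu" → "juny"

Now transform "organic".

The rule is to keep every other character starting from the first (positions 1st, 3rd, 5th, ...).
For "organic" the result is "ognc".

ognc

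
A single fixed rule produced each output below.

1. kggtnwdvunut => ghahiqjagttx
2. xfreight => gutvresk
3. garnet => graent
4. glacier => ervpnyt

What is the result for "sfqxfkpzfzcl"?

ypmsmcxskdsf

Looking at the pairs, the operation is to reverse the string, then shift every letter 13 places forward in the alphabet (wrapping around) — i.e. ROT13.
On "sfqxfkpzfzcl" that produces "ypmsmcxskdsf".
(Check on "garnet": → "tenrag" → "graent" ✓)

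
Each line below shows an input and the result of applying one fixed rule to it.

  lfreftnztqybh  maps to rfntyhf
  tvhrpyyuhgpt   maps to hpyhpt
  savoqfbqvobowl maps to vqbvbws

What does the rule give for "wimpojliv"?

molvi

Rule — move the first 2 characters to the end (rotate left by 2), then keep every other character starting from the first (positions 1st, 3rd, 5th, ...).
On "wimpojliv": the first step gives "mpojlivwi", and the second then gives "molvi".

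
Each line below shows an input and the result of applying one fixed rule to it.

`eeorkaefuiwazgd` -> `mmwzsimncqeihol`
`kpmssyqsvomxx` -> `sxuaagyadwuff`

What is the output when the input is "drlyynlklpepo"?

lztggvtstxmxw

The rule is to shift every letter 8 places forward in the alphabet (wrapping around).
Applying that to "drlyynlklpepo" gives "lztggvtstxmxw".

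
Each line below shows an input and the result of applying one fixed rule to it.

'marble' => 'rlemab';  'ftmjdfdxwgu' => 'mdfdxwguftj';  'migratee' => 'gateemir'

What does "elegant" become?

eantelg

Looking at the pairs, the operation is to move the first 3 characters to the end (rotate left by 3), then swap the first and last characters.
"elegant" → "gantele" → "eantelg".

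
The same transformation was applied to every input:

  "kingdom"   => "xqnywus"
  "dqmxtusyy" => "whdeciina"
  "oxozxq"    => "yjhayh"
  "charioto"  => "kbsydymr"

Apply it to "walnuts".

The rule is to move the first 2 characters to the end (rotate left by 2), then shift every letter 10 places forward in the alphabet (wrapping around).
So "walnuts" becomes "vxedcgk".

vxedcgk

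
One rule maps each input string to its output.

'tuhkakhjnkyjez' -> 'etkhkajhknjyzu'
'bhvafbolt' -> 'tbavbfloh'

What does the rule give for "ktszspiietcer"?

rkzspsiiteect

Each output is the input with this applied: swap each adjacent pair of characters (1↔2, 3↔4, ...), then swap the first and last characters.
Applying that to "ktszspiietcer" gives "rkzspsiiteect".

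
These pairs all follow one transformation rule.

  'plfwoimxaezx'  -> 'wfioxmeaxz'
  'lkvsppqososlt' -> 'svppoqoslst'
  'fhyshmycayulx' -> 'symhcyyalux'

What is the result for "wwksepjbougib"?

skpebjuoigb

The rule is to swap each adjacent pair of characters (1↔2, 3↔4, ...), then delete the first 2 characters.
Doing the same to "wwksepjbougib": "skpebjuoigb".
(Check on "lkvsppqososlt": → "klsvppoqoslst" → "svppoqoslst" ✓)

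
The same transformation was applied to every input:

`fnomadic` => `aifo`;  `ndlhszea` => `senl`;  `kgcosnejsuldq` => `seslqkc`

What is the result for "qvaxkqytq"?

In each case the input is transformed by: keep every other character starting from the first (positions 1st, 3rd, 5th, ...), then move the first 2 characters to the end (rotate left by 2).
Working it through for "qvaxkqytq": intermediate "qakyq", final "kyqqa".

kyqqa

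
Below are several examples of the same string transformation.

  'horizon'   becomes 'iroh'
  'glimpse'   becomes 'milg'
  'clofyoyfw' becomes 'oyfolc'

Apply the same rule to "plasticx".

The transformation: delete the last 3 characters, then reverse the string.
Applying both steps to "plasticx": "plast", then "tsalp".

tsalp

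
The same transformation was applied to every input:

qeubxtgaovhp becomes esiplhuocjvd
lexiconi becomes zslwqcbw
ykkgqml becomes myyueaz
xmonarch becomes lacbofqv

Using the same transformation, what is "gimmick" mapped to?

Each output is the input with this applied: shift every letter 12 places backward in the alphabet (wrapping around).
On "gimmick" that produces "uwaawqy".

uwaawqy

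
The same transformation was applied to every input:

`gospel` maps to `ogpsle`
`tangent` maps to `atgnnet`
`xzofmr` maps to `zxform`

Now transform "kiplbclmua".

Each output is the input with this applied: swap each adjacent pair of characters (1↔2, 3↔4, ...).
So "kiplbclmua" becomes "iklpcbmlau".

iklpcbmlau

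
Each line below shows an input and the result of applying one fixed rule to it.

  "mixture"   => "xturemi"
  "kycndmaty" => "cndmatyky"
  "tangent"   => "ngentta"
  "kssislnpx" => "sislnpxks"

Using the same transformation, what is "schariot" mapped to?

hariotsc

The rule is to move the first 2 characters to the end (rotate left by 2).
So "schariot" becomes "hariotsc".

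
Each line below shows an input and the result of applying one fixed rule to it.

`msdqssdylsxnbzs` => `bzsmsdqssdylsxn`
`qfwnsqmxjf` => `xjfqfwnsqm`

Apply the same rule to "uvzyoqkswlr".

wlruvzyoqks

What's happening: move the last 3 characters to the front (rotate right by 3).
On "uvzyoqkswlr" that produces "wlruvzyoqks".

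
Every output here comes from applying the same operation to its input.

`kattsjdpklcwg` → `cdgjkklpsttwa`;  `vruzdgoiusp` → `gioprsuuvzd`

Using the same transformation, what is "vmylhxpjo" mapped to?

jlmopvxyh

In each case the input is transformed by: sort the characters into alphabetical order, then move the first character to the end.
Starting from "vmylhxpjo": after the first operation, "hjlmopvxy"; after the second, "jlmopvxyh".
(Check on "kattsjdpklcwg": → "acdgjkklpsttw" → "cdgjkklpsttwa" ✓)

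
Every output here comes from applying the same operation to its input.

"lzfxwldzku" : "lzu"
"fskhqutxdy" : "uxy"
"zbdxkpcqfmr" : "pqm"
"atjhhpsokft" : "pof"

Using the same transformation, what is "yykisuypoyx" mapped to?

Each output is the input with this applied: keep every other character starting from the second (positions 2nd, 4th, 6th, ...), then keep only the last 3 characters.
Applying both steps to "yykisuypoyx": "yiupy", then "upy".

upy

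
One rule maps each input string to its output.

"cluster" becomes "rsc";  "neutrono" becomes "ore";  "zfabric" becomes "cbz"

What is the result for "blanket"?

The transformation: reverse the string, then keep one character in every 3, starting at position 1 (positions 1st, 4th, 7th, ...).
On "blanket": the first step gives "teknalb", and the second then gives "tnb".

tnb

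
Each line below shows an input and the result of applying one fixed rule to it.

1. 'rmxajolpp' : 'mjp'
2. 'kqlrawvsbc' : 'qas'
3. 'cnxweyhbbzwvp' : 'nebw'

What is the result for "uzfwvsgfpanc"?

zvfn

The pattern: keep one character in every 3, starting at position 2 (positions 2nd, 5th, 8th, ...).
For "uzfwvsgfpanc" the result is "zvfn".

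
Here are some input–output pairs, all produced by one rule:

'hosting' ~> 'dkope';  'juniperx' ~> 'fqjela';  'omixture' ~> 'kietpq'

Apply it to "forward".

In each case the input is transformed by: shift every letter 4 places backward in the alphabet (wrapping around), then delete the last 2 characters.
For "forward", step one produces "bknswnz"; step two turns that into "bknsw".

bknsw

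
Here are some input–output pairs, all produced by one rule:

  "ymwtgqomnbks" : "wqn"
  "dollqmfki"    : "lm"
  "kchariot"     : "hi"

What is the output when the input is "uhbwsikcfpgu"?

The pattern: delete the last character, then keep one character in every 3, starting at position 3 (positions 3rd, 6th, 9th, ...).
On "uhbwsikcfpgu" that produces "bif".

bif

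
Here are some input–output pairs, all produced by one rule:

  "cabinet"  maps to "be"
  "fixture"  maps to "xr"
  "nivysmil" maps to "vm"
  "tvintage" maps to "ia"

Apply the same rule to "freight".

The rule is to keep one character in every 3, starting at position 3 (positions 3rd, 6th, 9th, ...).
"freight" → "eh".

eh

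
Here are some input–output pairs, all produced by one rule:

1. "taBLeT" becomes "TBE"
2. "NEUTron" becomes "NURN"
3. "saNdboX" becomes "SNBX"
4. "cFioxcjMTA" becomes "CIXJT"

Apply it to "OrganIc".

Looking at the pairs, the operation is to keep every other character starting from the first (positions 1st, 3rd, 5th, ...), then convert every letter to uppercase.
Starting from "OrganIc": after the first operation, "Ognc"; after the second, "OGNC".
(Check on "saNdboX": → "sNbX" → "SNBX" ✓)

OGNC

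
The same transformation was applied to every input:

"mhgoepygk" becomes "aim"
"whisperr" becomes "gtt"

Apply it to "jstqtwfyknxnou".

Looking at the pairs, the operation is to shift every letter 2 places forward in the alphabet (wrapping around), then keep only the last 3 characters.
On "jstqtwfyknxnou": the first step gives "luvsvyhampzpqw", and the second then gives "pqw".
(Check on "mhgoepygk": → "ojiqgraim" → "aim" ✓)

pqw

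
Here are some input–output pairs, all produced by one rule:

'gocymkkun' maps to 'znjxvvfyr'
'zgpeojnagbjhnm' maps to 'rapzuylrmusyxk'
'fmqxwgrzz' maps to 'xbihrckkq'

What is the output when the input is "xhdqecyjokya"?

Each output is the input with this applied: move the first character to the end, then shift every letter 11 places forward in the alphabet (wrapping around).
"xhdqecyjokya" → "sobpnjuzvjli".

sobpnjuzvjli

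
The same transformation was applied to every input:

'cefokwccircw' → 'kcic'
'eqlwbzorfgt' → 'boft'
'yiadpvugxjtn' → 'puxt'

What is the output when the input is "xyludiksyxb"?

dkyb

Looking at the pairs, the operation is to keep every other character starting from the first (positions 1st, 3rd, 5th, ...), then keep only the last 4 characters.
Applying that to "xyludiksyxb" gives "dkyb".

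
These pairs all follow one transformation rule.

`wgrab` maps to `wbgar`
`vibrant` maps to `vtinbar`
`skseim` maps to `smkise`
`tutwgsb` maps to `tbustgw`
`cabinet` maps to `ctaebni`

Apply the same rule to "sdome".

sedmo

The transformation: take characters alternately from the front and the back (1st, last, 2nd, 2nd-last, ...).
Doing the same to "sdome": "sedmo".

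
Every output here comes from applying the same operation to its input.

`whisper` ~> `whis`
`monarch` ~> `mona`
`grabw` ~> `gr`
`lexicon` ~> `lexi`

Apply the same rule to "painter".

pain

Rule — delete the last 3 characters.
So "painter" becomes "pain".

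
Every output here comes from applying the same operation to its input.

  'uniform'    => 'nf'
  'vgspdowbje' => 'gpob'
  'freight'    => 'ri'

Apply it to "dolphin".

What's happening: delete the last 2 characters, then keep every other character starting from the second (positions 2nd, 4th, 6th, ...).
"dolphin" → "dolph" → "op".

op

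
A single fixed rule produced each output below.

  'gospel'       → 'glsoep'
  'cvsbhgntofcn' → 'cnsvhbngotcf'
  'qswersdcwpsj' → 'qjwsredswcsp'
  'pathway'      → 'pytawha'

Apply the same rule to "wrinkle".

The pattern: move the last character to the front, then swap each adjacent pair of characters (1↔2, 3↔4, ...).
Applying that to "wrinkle" gives "weirknl".
(Check on "pathway": → "ypathwa" → "pytawha" ✓)

weirknl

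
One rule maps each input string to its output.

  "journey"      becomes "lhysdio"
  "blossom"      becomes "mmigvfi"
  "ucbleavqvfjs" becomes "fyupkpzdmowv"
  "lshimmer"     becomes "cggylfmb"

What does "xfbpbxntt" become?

In each case the input is transformed by: move the first 3 characters to the end (rotate left by 3), then shift every letter 6 places backward in the alphabet (wrapping around).
Applying both steps to "xfbpbxntt": "pbxnttxfb", then "jvrhnnrzv".
(Check on "journey": → "rneyjou" → "lhysdio" ✓)

jvrhnnrzv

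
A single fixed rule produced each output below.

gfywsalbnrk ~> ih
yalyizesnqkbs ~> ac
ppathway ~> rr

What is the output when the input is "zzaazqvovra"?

In each case the input is transformed by: shift every letter 2 places forward in the alphabet (wrapping around), then keep only the first 2 characters.
"zzaazqvovra" → "bbccbsxqxtc" → "bb".
(Check on "yalyizesnqkbs": → "acnakbgupsmdu" → "ac" ✓)

bb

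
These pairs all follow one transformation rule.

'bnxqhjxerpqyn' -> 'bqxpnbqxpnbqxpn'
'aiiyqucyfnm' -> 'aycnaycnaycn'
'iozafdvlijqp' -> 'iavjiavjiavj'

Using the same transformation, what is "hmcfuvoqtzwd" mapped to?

Rule — keep one character in every 3, starting at position 1 (positions 1st, 4th, 7th, ...), then write the whole string 3 times in a row.
For "hmcfuvoqtzwd", step one produces "hfoz"; step two turns that into "hfozhfozhfoz".

hfozhfozhfoz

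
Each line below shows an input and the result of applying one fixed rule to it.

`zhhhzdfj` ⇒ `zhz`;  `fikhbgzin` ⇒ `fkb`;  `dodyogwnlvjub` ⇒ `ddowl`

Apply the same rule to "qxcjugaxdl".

The transformation: delete the last 3 characters, then keep every other character starting from the first (positions 1st, 3rd, 5th, ...).
For "qxcjugaxdl", step one produces "qxcjuga"; step two turns that into "qcua".

qcua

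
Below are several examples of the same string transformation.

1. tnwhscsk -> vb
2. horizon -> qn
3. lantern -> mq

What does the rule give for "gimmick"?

The transformation: keep one character in every 3, starting at position 3 (positions 3rd, 6th, 9th, ...), then shift every letter 1 place backward in the alphabet (wrapping around).
For "gimmick", step one produces "mc"; step two turns that into "lb".
(Check on "lantern": → "nr" → "mq" ✓)

lb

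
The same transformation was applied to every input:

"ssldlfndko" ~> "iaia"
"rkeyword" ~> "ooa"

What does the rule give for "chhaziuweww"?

What's happening: shift every letter 3 places backward in the alphabet (wrapping around), then keep only the vowels.
Starting from "chhaziuweww": after the first operation, "zeexwfrtbtt"; after the second, "ee".

ee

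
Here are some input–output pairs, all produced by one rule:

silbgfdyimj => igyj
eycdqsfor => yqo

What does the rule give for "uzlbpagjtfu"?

In each case the input is transformed by: keep one character in every 3, starting at position 2 (positions 2nd, 5th, 8th, ...).
Doing the same to "uzlbpagjtfu": "zpju".

zpju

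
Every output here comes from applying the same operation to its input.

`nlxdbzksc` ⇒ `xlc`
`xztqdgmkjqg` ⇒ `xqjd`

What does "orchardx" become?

rha

Looking at the pairs, the operation is to sort the characters into reverse alphabetical order, then keep one character in every 3, starting at position 2 (positions 2nd, 5th, 8th, ...).
Starting from "orchardx": after the first operation, "xrrohdca"; after the second, "rha".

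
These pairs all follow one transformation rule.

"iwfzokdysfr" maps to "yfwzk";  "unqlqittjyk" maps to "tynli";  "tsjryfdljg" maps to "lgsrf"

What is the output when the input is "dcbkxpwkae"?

In each case the input is transformed by: keep every other character starting from the second (positions 2nd, 4th, 6th, ...), then move the first 3 characters to the end (rotate left by 3).
"dcbkxpwkae" → "ckpke" → "keckp".

keckp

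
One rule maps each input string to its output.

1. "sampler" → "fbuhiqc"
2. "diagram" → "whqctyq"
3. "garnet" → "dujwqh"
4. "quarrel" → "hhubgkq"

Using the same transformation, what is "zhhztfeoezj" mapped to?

The pattern: shift every letter 10 places backward in the alphabet (wrapping around), then move the first 3 characters to the end (rotate left by 3).
Applying both steps to "zhhztfeoezj": "pxxpjvueupz", then "pjvueupzpxx".

pjvueupzpxx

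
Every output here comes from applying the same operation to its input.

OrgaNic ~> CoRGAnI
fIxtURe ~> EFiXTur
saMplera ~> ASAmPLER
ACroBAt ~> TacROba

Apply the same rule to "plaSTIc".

CPLAsti

Rule — move the last character to the front, then flip the case of every letter.
Applying that to "plaSTIc" gives "CPLAsti".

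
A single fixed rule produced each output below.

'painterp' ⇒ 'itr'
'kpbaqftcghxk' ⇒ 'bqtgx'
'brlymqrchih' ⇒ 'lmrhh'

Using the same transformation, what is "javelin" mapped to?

In each case the input is transformed by: keep every other character starting from the first (positions 1st, 3rd, 5th, ...), then delete the first character.
On "javelin": the first step gives "jvln", and the second then gives "vln".

vln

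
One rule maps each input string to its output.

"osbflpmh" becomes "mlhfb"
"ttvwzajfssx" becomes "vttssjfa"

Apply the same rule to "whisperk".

Each output is the input with this applied: sort the characters into reverse alphabetical order, then delete the first 3 characters.
Doing the same to "whisperk": "pkihe".

pkihe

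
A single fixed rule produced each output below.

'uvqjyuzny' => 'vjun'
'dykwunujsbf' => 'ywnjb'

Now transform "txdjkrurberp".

The transformation: keep every other character starting from the second (positions 2nd, 4th, 6th, ...).
For "txdjkrurberp" the result is "xjrrep".

xjrrep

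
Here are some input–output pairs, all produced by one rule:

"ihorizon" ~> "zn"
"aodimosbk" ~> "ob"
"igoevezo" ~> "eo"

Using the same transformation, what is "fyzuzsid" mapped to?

The rule is to keep every other character starting from the second (positions 2nd, 4th, 6th, ...), then keep only the last 2 characters.
On "fyzuzsid" that produces "sd".

sd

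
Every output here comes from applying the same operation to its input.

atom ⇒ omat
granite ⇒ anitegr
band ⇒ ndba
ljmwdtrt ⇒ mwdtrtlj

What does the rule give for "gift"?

Rule — move the first 2 characters to the end (rotate left by 2).
For "gift" the result is "ftgi".

ftgi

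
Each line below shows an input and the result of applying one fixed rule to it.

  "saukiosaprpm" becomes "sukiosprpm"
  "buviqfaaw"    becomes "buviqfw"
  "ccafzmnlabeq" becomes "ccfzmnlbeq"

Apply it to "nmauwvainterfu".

nmuwvinterfu

Rule — remove every "a".
On "nmauwvainterfu" that produces "nmuwvinterfu".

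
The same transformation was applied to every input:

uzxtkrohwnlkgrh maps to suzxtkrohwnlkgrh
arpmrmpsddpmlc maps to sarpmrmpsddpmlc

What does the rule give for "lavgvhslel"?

Rule — prepend "s".
For "lavgvhslel" the result is "slavgvhslel".

slavgvhslel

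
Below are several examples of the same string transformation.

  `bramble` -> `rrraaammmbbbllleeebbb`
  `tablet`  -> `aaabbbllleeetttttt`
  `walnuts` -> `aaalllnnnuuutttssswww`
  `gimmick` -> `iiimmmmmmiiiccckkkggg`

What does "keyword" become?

Each output is the input with this applied: move the first character to the end, then repeat every character 3 times.
Working it through for "keyword": intermediate "eywordk", final "eeeyyywwwooorrrdddkkk".

eeeyyywwwooorrrdddkkk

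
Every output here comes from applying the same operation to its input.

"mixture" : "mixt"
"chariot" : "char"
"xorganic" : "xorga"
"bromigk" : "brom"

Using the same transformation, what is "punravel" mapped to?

punra

Looking at the pairs, the operation is to delete the last 3 characters.
So "punravel" becomes "punra".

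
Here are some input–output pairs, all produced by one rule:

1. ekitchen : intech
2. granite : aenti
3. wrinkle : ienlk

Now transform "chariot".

Rule — delete the first 2 characters, then take characters alternately from the front and the back (1st, last, 2nd, 2nd-last, ...).
Working it through for "chariot": intermediate "ariot", final "atroi".
(Check on "wrinkle": → "inkle" → "ienlk" ✓)

atroi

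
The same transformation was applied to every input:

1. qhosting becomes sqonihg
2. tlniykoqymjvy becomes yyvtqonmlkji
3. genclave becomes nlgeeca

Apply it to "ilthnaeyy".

What's happening: sort the characters into reverse alphabetical order, then delete the first character.
Applying both steps to "ilthnaeyy": "yytnlihea", then "ytnlihea".

ytnlihea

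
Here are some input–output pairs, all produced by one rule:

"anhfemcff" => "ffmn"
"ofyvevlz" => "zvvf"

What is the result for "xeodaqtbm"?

What's happening: keep every other character starting from the second (positions 2nd, 4th, 6th, ...), then swap the first and last characters.
"xeodaqtbm" → "edqb" → "bdqe".

bdqe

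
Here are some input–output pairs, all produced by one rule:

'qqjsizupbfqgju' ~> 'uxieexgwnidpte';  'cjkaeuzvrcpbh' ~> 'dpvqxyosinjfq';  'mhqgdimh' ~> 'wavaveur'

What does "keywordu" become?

The rule is to shift every letter 12 places backward in the alphabet (wrapping around), then move the last 3 characters to the front (rotate right by 3).
Starting from "keywordu": after the first operation, "ysmkcfri"; after the second, "friysmkc".

friysmkc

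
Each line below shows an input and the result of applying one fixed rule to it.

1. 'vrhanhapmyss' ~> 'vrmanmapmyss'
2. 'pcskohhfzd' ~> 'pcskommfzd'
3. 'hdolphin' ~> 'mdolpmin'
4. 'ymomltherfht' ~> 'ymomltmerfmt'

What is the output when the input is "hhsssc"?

mmsssc

Rule — replace every "h" with "m".
Doing the same to "hhsssc": "mmsssc".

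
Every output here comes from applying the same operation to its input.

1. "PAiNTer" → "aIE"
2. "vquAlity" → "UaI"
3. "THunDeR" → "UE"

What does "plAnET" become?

ae

Rule — flip the case of every letter, then keep only the vowels.
Starting from "plAnET": after the first operation, "PLaNet"; after the second, "ae".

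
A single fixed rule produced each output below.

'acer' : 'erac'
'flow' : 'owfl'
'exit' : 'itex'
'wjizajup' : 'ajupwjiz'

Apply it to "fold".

ldfo

Looking at the pairs, the operation is to swap the front and back halves of the string.
So "fold" becomes "ldfo".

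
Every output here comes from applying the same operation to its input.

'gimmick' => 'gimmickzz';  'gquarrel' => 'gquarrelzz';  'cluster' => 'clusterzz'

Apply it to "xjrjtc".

xjrjtczz

In each case the input is transformed by: append "zz".
So "xjrjtc" becomes "xjrjtczz".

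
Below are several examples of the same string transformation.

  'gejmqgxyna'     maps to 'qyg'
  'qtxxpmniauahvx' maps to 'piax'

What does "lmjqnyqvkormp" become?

Rule — move the first 2 characters to the end (rotate left by 2), then keep one character in every 3, starting at position 3 (positions 3rd, 6th, 9th, ...).
Working it through for "lmjqnyqvkormp": intermediate "jqnyqvkormplm", final "nvrl".

nvrl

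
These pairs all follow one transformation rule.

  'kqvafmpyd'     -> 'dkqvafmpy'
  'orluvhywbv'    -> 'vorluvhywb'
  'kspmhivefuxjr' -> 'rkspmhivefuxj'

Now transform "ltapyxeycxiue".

eltapyxeycxiu

The transformation: move the last character to the front.
Applying that to "ltapyxeycxiue" gives "eltapyxeycxiu".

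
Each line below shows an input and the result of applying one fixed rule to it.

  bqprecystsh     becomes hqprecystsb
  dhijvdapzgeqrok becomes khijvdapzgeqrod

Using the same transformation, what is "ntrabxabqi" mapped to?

itrabxabqn

What's happening: swap the first and last characters.
"ntrabxabqi" → "itrabxabqn".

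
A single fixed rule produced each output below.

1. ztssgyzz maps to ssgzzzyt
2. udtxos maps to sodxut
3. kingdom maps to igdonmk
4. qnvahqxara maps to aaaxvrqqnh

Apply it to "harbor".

hbarro

What's happening: sort the characters into reverse alphabetical order, then move the last 3 characters to the front (rotate right by 3).
On "harbor": the first step gives "rrohba", and the second then gives "hbarro".
(Check on "kingdom": → "onmkigd" → "igdonmk" ✓)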